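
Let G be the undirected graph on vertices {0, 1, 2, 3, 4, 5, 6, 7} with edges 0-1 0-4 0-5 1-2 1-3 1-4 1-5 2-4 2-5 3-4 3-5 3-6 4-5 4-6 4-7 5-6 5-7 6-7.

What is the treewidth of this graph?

A width-3 tree decomposition is:
Bags: B1 = {1, 3, 4, 5}  B2 = {1, 2, 4, 5}  B3 = {0, 1, 4, 5}  B4 = {3, 4, 5, 6}  B5 = {4, 5, 6, 7}
Tree: B1–B2, B2–B3, B1–B4, B4–B5
The largest bag has 4 vertices, giving width 3; this decomposition certifies tw(G) ≤ 3. Conversely, {0, 1, 4, 5} is a clique of size 4, and the vertices of any clique must share a bag in every tree decomposition; so some bag has ≥ 4 vertices and tw(G) ≥ 3. The upper and lower bounds meet at 3, so that is the treewidth.

3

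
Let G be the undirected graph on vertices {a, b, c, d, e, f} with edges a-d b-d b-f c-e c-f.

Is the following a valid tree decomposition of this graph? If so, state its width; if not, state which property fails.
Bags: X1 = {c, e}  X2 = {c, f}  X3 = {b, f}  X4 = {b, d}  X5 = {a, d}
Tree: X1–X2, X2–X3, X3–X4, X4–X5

Vertex coverage: the bags together contain {a, b, c, d, e, f}, the full vertex set. Edge coverage: each edge of G has both endpoints in at least one bag. Running intersection: for every vertex, the bags containing it form a connected subtree. All three properties hold, so this is a valid tree decomposition of width max|bag| − 1 = 1, and hence tw(G) ≤ 1.

Yes; width 1.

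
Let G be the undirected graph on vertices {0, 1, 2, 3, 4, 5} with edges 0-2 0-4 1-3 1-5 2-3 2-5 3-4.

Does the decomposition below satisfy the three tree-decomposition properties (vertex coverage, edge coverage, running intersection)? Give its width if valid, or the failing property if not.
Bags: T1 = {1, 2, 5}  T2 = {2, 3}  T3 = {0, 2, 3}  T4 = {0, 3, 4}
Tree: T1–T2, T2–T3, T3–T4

A tree decomposition must satisfy three properties: every vertex lies in some bag; for every edge, both endpoints lie together in some bag; and for every vertex, the bags containing it form a connected subtree. Here edge (1,3) lies in no bag, so the decomposition is invalid.

No — edge (1,3) lies in no bag.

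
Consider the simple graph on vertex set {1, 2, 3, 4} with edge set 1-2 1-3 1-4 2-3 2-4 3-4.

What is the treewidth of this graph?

3

A width-3 tree decomposition is:
Bags: B1 = {1, 2, 3, 4}
Tree: (single bag)
A single bag containing all 4 vertices is trivially a valid decomposition of width 3. For the lower bound, the 4 vertices {1, 2, 3, 4} are pairwise adjacent, and any tree decomposition puts a clique entirely inside one bag — forcing width ≥ 3. Combining the bounds, tw(G) = 3.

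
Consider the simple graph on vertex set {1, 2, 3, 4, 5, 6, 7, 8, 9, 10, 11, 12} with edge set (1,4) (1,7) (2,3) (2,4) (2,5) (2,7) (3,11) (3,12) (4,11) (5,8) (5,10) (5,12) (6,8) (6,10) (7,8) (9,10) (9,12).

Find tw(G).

A width-3 tree decomposition is:
Bags: B1 = {1, 3, 4, 11}  B2 = {1, 2, 3, 4}  B3 = {1, 2, 3, 7}  B4 = {2, 3, 7, 12}  B5 = {2, 5, 7, 12}  B6 = {5, 7, 8, 12}  B7 = {5, 8, 9, 12}  B8 = {5, 8, 9, 10}  B9 = {6, 8, 9, 10}
Tree: B1–B2, B2–B3, B3–B4, B4–B5, B5–B6, B6–B7, B7–B8, B8–B9
The largest bag has 4 vertices, giving width 3; this decomposition certifies tw(G) ≤ 3. For the lower bound: the 4 vertex sets {1,4,11}, {3}, {2}, {5,7,8,12} are disjoint, each induces a connected subgraph, and every pair is joined by at least one edge of G. Contracting each set to a single vertex therefore yields K_{4} as a minor, and since treewidth is minor-monotone, tw(G) ≥ tw(K_{4}) = 3. Combining the bounds, tw(G) = 3.

3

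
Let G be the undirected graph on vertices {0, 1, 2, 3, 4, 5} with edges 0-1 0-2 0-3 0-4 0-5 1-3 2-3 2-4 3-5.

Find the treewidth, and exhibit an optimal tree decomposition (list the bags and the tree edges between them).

Each bag holds 3 vertices, so the decomposition has width 2, which upper-bounds the treewidth. Conversely, {0, 1, 3} is a clique of size 3, and the vertices of any clique must share a bag in every tree decomposition; so some bag has ≥ 3 vertices and tw(G) ≥ 2. The upper and lower bounds meet at 2, so that is the treewidth.

Treewidth 2.
One optimal decomposition is:
Bags: B1 = {0, 2, 3}  B2 = {0, 2, 4}  B3 = {0, 1, 3}  B4 = {0, 3, 5}
Tree: B1–B2, B1–B3, B1–B4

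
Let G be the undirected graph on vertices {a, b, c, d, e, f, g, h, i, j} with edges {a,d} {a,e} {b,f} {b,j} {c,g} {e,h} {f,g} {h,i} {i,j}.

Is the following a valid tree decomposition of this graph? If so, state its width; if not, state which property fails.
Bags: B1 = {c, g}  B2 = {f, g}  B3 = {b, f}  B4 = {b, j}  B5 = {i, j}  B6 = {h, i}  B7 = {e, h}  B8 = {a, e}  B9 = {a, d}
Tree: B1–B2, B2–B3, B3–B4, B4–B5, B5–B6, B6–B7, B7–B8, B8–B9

Yes; width 1.

Every vertex of G appears in some bag (union = {a, b, c, d, e, f, g, h, i, j}); every edge is covered by a bag; and for each vertex v the set of bags containing v is connected in the bag tree. The decomposition is therefore valid. The largest bag has 2 vertices, so the width is 1.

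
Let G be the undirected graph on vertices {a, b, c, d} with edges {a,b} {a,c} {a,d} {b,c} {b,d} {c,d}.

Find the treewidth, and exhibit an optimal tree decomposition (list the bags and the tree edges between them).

With just one bag of size 4, the width is 4 − 1 = 3, so tw(G) ≤ 3. For the lower bound, the 4 vertices {a, b, c, d} are pairwise adjacent, and any tree decomposition puts a clique entirely inside one bag — forcing width ≥ 3. The upper and lower bounds meet at 3, so that is the treewidth.

Treewidth 3.
Bags: B1 = {a, b, c, d}
Tree: (single bag)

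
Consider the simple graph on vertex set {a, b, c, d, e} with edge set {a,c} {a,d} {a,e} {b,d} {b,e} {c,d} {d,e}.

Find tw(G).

A width-2 tree decomposition is:
Bags: B1 = {a, c, d}  B2 = {a, d, e}  B3 = {b, d, e}
Tree: B1–B2, B2–B3
The largest bag has 3 vertices, giving width 2; this decomposition certifies tw(G) ≤ 2. For the lower bound, the 3 vertices {a, d, e} are pairwise adjacent, and any tree decomposition puts a clique entirely inside one bag — forcing width ≥ 2. Therefore the treewidth is 2.

2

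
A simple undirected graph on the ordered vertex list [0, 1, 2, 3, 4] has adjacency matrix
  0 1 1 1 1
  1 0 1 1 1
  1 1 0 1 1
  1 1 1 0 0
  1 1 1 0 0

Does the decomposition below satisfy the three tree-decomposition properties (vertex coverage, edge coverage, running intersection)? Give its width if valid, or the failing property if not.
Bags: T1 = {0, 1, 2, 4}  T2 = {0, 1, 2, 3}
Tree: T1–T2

Vertex coverage: the bags together contain {0, 1, 2, 3, 4}, the full vertex set. Edge coverage: each edge of G has both endpoints in at least one bag. Running intersection: for every vertex, the bags containing it form a connected subtree. All three properties hold, so this is a valid tree decomposition of width max|bag| − 1 = 3, and hence tw(G) ≤ 3.

Yes; width 3.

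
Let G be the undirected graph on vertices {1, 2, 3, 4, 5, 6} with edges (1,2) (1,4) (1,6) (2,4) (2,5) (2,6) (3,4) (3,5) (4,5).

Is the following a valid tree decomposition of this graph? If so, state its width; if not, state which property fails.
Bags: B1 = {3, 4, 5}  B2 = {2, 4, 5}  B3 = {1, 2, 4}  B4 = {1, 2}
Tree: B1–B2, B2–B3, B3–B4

A tree decomposition must satisfy three properties: every vertex lies in some bag; for every edge, both endpoints lie together in some bag; and for every vertex, the bags containing it form a connected subtree. Here vertex 6 appears in no bag, so the decomposition is invalid.

No — vertex 6 appears in no bag.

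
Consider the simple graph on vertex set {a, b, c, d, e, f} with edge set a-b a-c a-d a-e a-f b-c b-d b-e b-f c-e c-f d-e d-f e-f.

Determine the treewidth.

A width-4 tree decomposition is:
Bags: B1 = {a, b, c, e, f}  B2 = {a, b, d, e, f}
Tree: B1–B2
Each bag holds 5 vertices, so the decomposition has width 4, which upper-bounds the treewidth. Conversely, {a, b, d, e, f} is a clique of size 5, and the vertices of any clique must share a bag in every tree decomposition; so some bag has ≥ 5 vertices and tw(G) ≥ 4. Combining the bounds, tw(G) = 4.

4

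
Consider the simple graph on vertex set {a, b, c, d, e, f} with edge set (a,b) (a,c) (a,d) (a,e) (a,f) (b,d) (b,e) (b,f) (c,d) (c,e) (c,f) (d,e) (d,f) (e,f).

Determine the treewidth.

A width-4 tree decomposition is:
Bags: B1 = {a, b, d, e, f}  B2 = {a, c, d, e, f}
Tree: B1–B2
Every bag has size at most 5, so the width is 5 − 1 = 4 and tw(G) ≤ 4. For the lower bound, the 5 vertices {a, c, d, e, f} are pairwise adjacent, and any tree decomposition puts a clique entirely inside one bag — forcing width ≥ 4. The upper and lower bounds meet at 4, so that is the treewidth.

4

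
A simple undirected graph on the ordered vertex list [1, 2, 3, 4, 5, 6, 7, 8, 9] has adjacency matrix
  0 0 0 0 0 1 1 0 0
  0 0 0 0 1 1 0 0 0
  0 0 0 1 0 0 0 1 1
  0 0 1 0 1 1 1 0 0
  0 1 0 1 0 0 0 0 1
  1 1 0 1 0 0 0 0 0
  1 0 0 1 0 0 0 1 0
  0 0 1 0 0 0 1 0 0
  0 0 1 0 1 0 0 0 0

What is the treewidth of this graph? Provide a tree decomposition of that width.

Treewidth 3.
Bags: B1 = {2, 3, 5, 9}  B2 = {2, 3, 4, 5}  B3 = {2, 3, 4, 6}  B4 = {3, 4, 6, 8}  B5 = {4, 6, 7, 8}  B6 = {1, 6, 7, 8}
Tree: B1–B2, B2–B3, B3–B4, B4–B5, B5–B6

Each bag holds 4 vertices, so the decomposition has width 3, which upper-bounds the treewidth. For the lower bound: the 4 vertex sets {2,5,9}, {3}, {4}, {1,6,7,8} are disjoint, each induces a connected subgraph, and every pair is joined by at least one edge of G. Contracting each set to a single vertex therefore yields K_{4} as a minor, and since treewidth is minor-monotone, tw(G) ≥ tw(K_{4}) = 3. Hence tw(G) = 3 exactly.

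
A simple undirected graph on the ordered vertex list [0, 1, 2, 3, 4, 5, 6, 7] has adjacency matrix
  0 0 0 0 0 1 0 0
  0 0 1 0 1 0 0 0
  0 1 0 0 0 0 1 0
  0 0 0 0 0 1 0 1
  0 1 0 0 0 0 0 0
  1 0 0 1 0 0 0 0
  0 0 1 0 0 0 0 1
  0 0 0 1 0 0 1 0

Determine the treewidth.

A width-1 tree decomposition is:
Bags: B1 = {1, 4}  B2 = {1, 2}  B3 = {2, 6}  B4 = {6, 7}  B5 = {3, 7}  B6 = {3, 5}  B7 = {0, 5}
Tree: B1–B2, B2–B3, B3–B4, B4–B5, B5–B6, B6–B7
Every bag has size at most 2, so the width is 2 − 1 = 1 and tw(G) ≤ 1. G has an edge, so its treewidth is at least 1. Hence tw(G) = 1 exactly.

1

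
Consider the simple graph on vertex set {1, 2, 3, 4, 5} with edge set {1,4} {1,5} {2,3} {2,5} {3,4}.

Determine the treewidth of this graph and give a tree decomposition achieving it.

Treewidth 2.
One such decomposition:
Bags: B1 = {1, 3, 4}  B2 = {1, 2, 3}  B3 = {1, 2, 5}
Tree: B1–B2, B2–B3

The largest bag has 3 vertices, giving width 2; this decomposition certifies tw(G) ≤ 2. For the lower bound, G contains the cycle 1–4–3–2–5–1, so G is not a forest; only forests have treewidth ≤ 1, hence tw(G) ≥ 2. Therefore the treewidth is 2.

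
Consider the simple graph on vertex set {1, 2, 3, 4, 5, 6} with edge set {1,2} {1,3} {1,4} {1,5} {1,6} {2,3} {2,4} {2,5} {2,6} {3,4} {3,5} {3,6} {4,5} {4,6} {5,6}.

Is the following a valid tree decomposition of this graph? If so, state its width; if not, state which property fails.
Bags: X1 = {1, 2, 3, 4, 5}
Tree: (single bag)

A tree decomposition must satisfy three properties: every vertex lies in some bag; for every edge, both endpoints lie together in some bag; and for every vertex, the bags containing it form a connected subtree. Here vertex 6 appears in no bag, so the decomposition is invalid.

No — vertex 6 appears in no bag.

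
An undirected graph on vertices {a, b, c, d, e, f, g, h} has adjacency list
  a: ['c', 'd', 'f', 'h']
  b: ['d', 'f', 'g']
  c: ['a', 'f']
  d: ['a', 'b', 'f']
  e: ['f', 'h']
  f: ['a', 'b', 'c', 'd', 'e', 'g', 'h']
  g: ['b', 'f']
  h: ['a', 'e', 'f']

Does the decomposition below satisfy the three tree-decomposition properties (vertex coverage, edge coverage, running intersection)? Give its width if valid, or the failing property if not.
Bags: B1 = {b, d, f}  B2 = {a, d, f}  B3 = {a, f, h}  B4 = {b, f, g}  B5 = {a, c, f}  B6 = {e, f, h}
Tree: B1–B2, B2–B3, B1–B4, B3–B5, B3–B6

Checking the three conditions: (i) the bags cover all of {a, b, c, d, e, f, g, h}; (ii) for each edge, some bag contains both endpoints; (iii) the bags containing any fixed vertex form a subtree. All hold, so the decomposition is valid with width 3 − 1 = 2.

Yes; width 2.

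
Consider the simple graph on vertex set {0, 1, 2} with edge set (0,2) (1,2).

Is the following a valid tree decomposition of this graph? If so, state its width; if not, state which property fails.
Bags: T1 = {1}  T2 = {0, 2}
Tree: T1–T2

A tree decomposition must satisfy three properties: every vertex lies in some bag; for every edge, both endpoints lie together in some bag; and for every vertex, the bags containing it form a connected subtree. Here edge (2,1) lies in no bag, so the decomposition is invalid.

No — edge (2,1) lies in no bag.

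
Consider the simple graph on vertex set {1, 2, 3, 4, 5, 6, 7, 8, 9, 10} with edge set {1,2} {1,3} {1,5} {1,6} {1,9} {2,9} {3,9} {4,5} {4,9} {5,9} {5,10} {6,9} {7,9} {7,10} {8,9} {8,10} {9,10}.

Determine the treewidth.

A width-2 tree decomposition is:
Bags: B1 = {7, 9, 10}  B2 = {8, 9, 10}  B3 = {5, 9, 10}  B4 = {1, 5, 9}  B5 = {4, 5, 9}  B6 = {1, 6, 9}  B7 = {1, 2, 9}  B8 = {1, 3, 9}
Tree: B1–B2, B2–B3, B3–B4, B3–B5, B4–B6, B4–B7, B7–B8
The largest bag has 3 vertices, giving width 2; this decomposition certifies tw(G) ≤ 2. For the lower bound, the 3 vertices {1, 2, 9} are pairwise adjacent, and any tree decomposition puts a clique entirely inside one bag — forcing width ≥ 2. Hence tw(G) = 2 exactly.

2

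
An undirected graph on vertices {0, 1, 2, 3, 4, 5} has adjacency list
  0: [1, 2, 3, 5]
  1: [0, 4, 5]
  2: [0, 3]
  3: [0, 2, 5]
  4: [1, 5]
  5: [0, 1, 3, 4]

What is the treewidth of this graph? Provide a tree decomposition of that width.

Treewidth 2.
One such decomposition:
Bags: B1 = {0, 3, 5}  B2 = {0, 2, 3}  B3 = {0, 1, 5}  B4 = {1, 4, 5}
Tree: B1–B2, B1–B3, B3–B4

Each bag holds 3 vertices, so the decomposition has width 2, which upper-bounds the treewidth. Conversely, {0, 1, 5} is a clique of size 3, and the vertices of any clique must share a bag in every tree decomposition; so some bag has ≥ 3 vertices and tw(G) ≥ 2. The upper and lower bounds meet at 2, so that is the treewidth.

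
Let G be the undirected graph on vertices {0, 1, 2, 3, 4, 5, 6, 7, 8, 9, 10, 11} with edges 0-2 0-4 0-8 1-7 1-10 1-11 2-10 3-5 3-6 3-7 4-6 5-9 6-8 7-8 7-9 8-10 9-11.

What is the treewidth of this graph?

3

A width-3 tree decomposition is:
Bags: B1 = {0, 2, 4, 10}  B2 = {0, 4, 8, 10}  B3 = {4, 6, 8, 10}  B4 = {1, 6, 8, 10}  B5 = {1, 6, 7, 8}  B6 = {1, 3, 6, 7}  B7 = {1, 3, 7, 11}  B8 = {3, 7, 9, 11}  B9 = {3, 5, 9, 11}
Tree: B1–B2, B2–B3, B3–B4, B4–B5, B5–B6, B6–B7, B7–B8, B8–B9
Each bag holds 4 vertices, so the decomposition has width 3, which upper-bounds the treewidth. For the lower bound: the 4 vertex sets {0,2,4}, {10}, {8}, {1,3,6,7} are disjoint, each induces a connected subgraph, and every pair is joined by at least one edge of G. Contracting each set to a single vertex therefore yields K_{4} as a minor, and since treewidth is minor-monotone, tw(G) ≥ tw(K_{4}) = 3. Combining the bounds, tw(G) = 3.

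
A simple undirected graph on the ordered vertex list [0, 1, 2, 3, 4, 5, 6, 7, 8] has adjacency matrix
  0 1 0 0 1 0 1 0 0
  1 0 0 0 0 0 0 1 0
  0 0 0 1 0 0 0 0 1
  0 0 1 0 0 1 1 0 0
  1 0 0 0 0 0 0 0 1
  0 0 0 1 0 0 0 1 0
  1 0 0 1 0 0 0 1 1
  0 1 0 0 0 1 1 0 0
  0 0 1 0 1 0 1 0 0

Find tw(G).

3

A width-3 tree decomposition is:
Bags: B1 = {0, 1, 5, 7}  B2 = {0, 5, 6, 7}  B3 = {0, 3, 5, 6}  B4 = {0, 3, 4, 6}  B5 = {3, 4, 6, 8}  B6 = {2, 3, 4, 8}
Tree: B1–B2, B2–B3, B3–B4, B4–B5, B5–B6
Every bag has size at most 4, so the width is 4 − 1 = 3 and tw(G) ≤ 3. For the lower bound: the 4 vertex sets {1,5,7}, {0}, {6}, {2,3,4,8} are disjoint, each induces a connected subgraph, and every pair is joined by at least one edge of G. Contracting each set to a single vertex therefore yields K_{4} as a minor, and since treewidth is minor-monotone, tw(G) ≥ tw(K_{4}) = 3. Combining the bounds, tw(G) = 3.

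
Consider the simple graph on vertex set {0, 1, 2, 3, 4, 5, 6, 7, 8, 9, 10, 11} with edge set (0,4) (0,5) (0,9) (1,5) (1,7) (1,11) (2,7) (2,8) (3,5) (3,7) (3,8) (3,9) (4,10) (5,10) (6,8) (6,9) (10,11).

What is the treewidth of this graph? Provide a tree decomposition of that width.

Every bag has size at most 4, so the width is 4 − 1 = 3 and tw(G) ≤ 3. For the lower bound: the 4 vertex sets {4,10,11}, {1}, {5}, {0,3,7,9} are disjoint, each induces a connected subgraph, and every pair is joined by at least one edge of G. Contracting each set to a single vertex therefore yields K_{4} as a minor, and since treewidth is minor-monotone, tw(G) ≥ tw(K_{4}) = 3. Hence tw(G) = 3 exactly.

Treewidth 3.
Bags: B1 = {1, 4, 10, 11}  B2 = {1, 4, 5, 10}  B3 = {0, 1, 4, 5}  B4 = {0, 1, 5, 7}  B5 = {0, 3, 5, 7}  B6 = {0, 3, 7, 9}  B7 = {2, 3, 7, 9}  B8 = {2, 3, 8, 9}  B9 = {2, 6, 8, 9}
Tree: B1–B2, B2–B3, B3–B4, B4–B5, B5–B6, B6–B7, B7–B8, B8–B9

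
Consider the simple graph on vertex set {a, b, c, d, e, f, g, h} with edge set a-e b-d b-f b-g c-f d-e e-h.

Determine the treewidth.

1

A width-1 tree decomposition is:
Bags: B1 = {b, f}  B2 = {b, d}  B3 = {d, e}  B4 = {b, g}  B5 = {a, e}  B6 = {c, f}  B7 = {e, h}
Tree: B1–B2, B2–B3, B2–B4, B3–B5, B1–B6, B3–B7
The largest bag has 2 vertices, giving width 1; this decomposition certifies tw(G) ≤ 1. G has an edge, so its treewidth is at least 1. The upper and lower bounds meet at 1, so that is the treewidth.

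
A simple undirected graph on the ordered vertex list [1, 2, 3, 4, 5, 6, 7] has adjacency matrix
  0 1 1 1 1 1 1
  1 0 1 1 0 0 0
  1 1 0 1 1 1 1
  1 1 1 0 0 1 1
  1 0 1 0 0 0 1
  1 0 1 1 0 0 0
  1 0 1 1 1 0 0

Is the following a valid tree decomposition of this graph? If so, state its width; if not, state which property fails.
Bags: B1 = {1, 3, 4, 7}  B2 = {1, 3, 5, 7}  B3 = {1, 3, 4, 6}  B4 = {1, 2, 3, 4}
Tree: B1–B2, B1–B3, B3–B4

Yes; width 3.

Checking the three conditions: (i) the bags cover all of {1, 2, 3, 4, 5, 6, 7}; (ii) for each edge, some bag contains both endpoints; (iii) the bags containing any fixed vertex form a subtree. All hold, so the decomposition is valid with width 4 − 1 = 3.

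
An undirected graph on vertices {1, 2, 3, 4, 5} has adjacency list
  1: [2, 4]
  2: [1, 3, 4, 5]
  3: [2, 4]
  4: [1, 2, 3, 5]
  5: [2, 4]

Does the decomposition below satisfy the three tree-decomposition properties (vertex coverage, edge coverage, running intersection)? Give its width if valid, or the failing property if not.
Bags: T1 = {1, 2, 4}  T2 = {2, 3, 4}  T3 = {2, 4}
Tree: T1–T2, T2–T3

No — vertex 5 appears in no bag.

A tree decomposition must satisfy three properties: every vertex lies in some bag; for every edge, both endpoints lie together in some bag; and for every vertex, the bags containing it form a connected subtree. Here vertex 5 appears in no bag, so the decomposition is invalid.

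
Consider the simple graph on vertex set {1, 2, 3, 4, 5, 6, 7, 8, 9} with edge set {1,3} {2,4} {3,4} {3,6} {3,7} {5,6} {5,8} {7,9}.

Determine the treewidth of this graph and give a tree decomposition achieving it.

Each bag holds 2 vertices, so the decomposition has width 1, which upper-bounds the treewidth. Since G has at least one edge (e.g. 1–3), it is not an edgeless graph, so tw(G) ≥ 1. Combining the bounds, tw(G) = 1.

Treewidth 1.
One such decomposition:
Bags: B1 = {1, 3}  B2 = {3, 4}  B3 = {3, 7}  B4 = {2, 4}  B5 = {3, 6}  B6 = {5, 6}  B7 = {7, 9}  B8 = {5, 8}
Tree: B1–B2, B2–B3, B2–B4, B3–B5, B5–B6, B3–B7, B6–B8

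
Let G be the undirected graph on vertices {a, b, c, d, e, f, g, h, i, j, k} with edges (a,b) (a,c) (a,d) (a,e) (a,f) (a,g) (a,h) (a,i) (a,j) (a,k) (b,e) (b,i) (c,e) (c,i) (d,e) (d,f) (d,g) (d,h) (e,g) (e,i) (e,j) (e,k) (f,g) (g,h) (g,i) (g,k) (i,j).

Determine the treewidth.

A width-3 tree decomposition is:
Bags: B1 = {a, d, e, g}  B2 = {a, e, g, i}  B3 = {a, c, e, i}  B4 = {a, e, i, j}  B5 = {a, d, f, g}  B6 = {a, d, g, h}  B7 = {a, e, g, k}  B8 = {a, b, e, i}
Tree: B1–B2, B2–B3, B3–B4, B1–B5, B5–B6, B1–B7, B4–B8
The largest bag has 4 vertices, giving width 3; this decomposition certifies tw(G) ≤ 3. Conversely, {a, d, e, g} is a clique of size 4, and the vertices of any clique must share a bag in every tree decomposition; so some bag has ≥ 4 vertices and tw(G) ≥ 3. Combining the bounds, tw(G) = 3.

3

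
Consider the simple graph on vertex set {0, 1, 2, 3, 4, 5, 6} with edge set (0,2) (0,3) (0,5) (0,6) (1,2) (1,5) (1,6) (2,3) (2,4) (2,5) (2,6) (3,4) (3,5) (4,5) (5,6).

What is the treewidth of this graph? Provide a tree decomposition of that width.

The largest bag has 4 vertices, giving width 3; this decomposition certifies tw(G) ≤ 3. On the other hand G contains the 4-clique {0, 2, 3, 5}. A clique must lie in a single bag of any decomposition, so no decomposition can have width below 3. Therefore the treewidth is 3.

Treewidth 3.
One such decomposition:
Bags: B1 = {0, 2, 3, 5}  B2 = {0, 2, 5, 6}  B3 = {2, 3, 4, 5}  B4 = {1, 2, 5, 6}
Tree: B1–B2, B1–B3, B2–B4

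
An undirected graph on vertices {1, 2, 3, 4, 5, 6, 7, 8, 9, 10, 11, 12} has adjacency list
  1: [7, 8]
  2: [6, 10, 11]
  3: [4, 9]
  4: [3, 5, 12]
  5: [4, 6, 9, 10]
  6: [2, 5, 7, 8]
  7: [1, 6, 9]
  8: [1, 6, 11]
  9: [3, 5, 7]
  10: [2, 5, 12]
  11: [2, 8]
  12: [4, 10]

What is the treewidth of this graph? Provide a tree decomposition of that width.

Each bag holds 4 vertices, so the decomposition has width 3, which upper-bounds the treewidth. For the lower bound: the 4 vertex sets {3,4,12}, {9}, {5}, {2,6,7,10} are disjoint, each induces a connected subgraph, and every pair is joined by at least one edge of G. Contracting each set to a single vertex therefore yields K_{4} as a minor, and since treewidth is minor-monotone, tw(G) ≥ tw(K_{4}) = 3. The upper and lower bounds meet at 3, so that is the treewidth.

Treewidth 3.
One such decomposition:
Bags: B1 = {3, 4, 9, 12}  B2 = {4, 5, 9, 12}  B3 = {5, 9, 10, 12}  B4 = {5, 7, 9, 10}  B5 = {5, 6, 7, 10}  B6 = {2, 6, 7, 10}  B7 = {1, 2, 6, 7}  B8 = {1, 2, 6, 8}  B9 = {1, 2, 8, 11}
Tree: B1–B2, B2–B3, B3–B4, B4–B5, B5–B6, B6–B7, B7–B8, B8–B9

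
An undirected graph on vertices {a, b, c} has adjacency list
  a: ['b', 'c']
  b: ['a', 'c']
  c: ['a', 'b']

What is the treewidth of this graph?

A width-2 tree decomposition is:
Bags: B1 = {a, b, c}
Tree: (single bag)
With just one bag of size 3, the width is 3 − 1 = 2, so tw(G) ≤ 2. On the other hand G contains the 3-clique {a, b, c}. A clique must lie in a single bag of any decomposition, so no decomposition can have width below 2. The upper and lower bounds meet at 2, so that is the treewidth.

2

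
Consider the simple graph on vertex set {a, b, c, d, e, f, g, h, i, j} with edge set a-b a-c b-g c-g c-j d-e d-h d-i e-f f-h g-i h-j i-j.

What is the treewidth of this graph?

A width-2 tree decomposition is:
Bags: B1 = {e, f, h}  B2 = {d, e, h}  B3 = {d, h, j}  B4 = {d, i, j}  B5 = {c, i, j}  B6 = {c, g, i}  B7 = {a, c, g}  B8 = {a, b, g}
Tree: B1–B2, B2–B3, B3–B4, B4–B5, B5–B6, B6–B7, B7–B8
Each bag holds 3 vertices, so the decomposition has width 2, which upper-bounds the treewidth. Since f–e–d–h–f is a cycle in G, G is not acyclic. Forests are exactly the graphs of treewidth ≤ 1, so tw(G) ≥ 2. Therefore the treewidth is 2.

2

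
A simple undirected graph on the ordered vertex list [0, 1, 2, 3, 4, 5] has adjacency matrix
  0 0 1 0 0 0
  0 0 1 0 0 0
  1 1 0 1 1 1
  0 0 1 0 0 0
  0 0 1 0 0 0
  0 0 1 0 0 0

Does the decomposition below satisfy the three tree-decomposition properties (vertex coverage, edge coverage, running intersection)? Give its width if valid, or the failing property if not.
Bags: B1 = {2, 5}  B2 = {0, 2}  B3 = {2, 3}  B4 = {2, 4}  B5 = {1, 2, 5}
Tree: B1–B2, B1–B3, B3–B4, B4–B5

A tree decomposition must satisfy three properties: every vertex lies in some bag; for every edge, both endpoints lie together in some bag; and for every vertex, the bags containing it form a connected subtree. Here bags containing vertex 5 are not connected in the tree, so the decomposition is invalid.

No — bags containing vertex 5 are not connected in the tree.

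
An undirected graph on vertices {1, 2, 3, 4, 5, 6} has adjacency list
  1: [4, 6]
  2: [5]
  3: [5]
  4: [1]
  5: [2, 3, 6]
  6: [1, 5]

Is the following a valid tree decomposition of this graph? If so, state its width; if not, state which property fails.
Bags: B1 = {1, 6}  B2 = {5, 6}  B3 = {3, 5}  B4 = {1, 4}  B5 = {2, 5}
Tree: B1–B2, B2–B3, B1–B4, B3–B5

Checking the three conditions: (i) the bags cover all of {1, 2, 3, 4, 5, 6}; (ii) for each edge, some bag contains both endpoints; (iii) the bags containing any fixed vertex form a subtree. All hold, so the decomposition is valid with width 2 − 1 = 1.

Yes; width 1.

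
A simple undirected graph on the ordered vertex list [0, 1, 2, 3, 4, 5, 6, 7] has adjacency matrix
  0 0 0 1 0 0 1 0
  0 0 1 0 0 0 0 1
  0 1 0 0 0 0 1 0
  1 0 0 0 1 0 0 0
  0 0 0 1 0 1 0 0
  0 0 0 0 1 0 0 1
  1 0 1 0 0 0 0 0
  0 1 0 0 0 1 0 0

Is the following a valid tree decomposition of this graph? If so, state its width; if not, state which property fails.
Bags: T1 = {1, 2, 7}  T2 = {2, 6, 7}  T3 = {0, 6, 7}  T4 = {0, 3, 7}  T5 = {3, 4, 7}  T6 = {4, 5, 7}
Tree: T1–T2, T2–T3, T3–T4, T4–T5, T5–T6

Yes; width 2.

Vertex coverage: the bags together contain {0, 1, 2, 3, 4, 5, 6, 7}, the full vertex set. Edge coverage: each edge of G has both endpoints in at least one bag. Running intersection: for every vertex, the bags containing it form a connected subtree. All three properties hold, so this is a valid tree decomposition of width max|bag| − 1 = 2, and hence tw(G) ≤ 2.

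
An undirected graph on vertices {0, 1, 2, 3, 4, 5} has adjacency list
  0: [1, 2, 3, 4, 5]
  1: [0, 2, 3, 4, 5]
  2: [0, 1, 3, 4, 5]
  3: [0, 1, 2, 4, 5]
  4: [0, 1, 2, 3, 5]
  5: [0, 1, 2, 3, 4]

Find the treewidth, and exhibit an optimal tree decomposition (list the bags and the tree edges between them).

Treewidth 5.
Bags: B1 = {0, 1, 2, 3, 4, 5}
Tree: (single bag)

With just one bag of size 6, the width is 6 − 1 = 5, so tw(G) ≤ 5. For the lower bound, the 6 vertices {0, 1, 2, 3, 4, 5} are pairwise adjacent, and any tree decomposition puts a clique entirely inside one bag — forcing width ≥ 5. Therefore the treewidth is 5.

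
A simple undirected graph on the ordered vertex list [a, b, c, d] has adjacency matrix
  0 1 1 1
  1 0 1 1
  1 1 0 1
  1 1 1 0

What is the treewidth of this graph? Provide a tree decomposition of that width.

Treewidth 3.
One optimal decomposition is:
Bags: B1 = {a, b, c, d}
Tree: (single bag)

With just one bag of size 4, the width is 4 − 1 = 3, so tw(G) ≤ 3. On the other hand G contains the 4-clique {a, b, c, d}. A clique must lie in a single bag of any decomposition, so no decomposition can have width below 3. Therefore the treewidth is 3.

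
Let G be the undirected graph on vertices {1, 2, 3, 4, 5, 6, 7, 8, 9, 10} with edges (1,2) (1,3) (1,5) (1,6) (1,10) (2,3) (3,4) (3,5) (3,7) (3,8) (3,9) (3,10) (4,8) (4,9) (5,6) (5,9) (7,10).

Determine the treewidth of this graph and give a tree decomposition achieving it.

Treewidth 2.
One such decomposition:
Bags: B1 = {1, 3, 5}  B2 = {1, 3, 10}  B3 = {1, 2, 3}  B4 = {3, 5, 9}  B5 = {3, 4, 9}  B6 = {1, 5, 6}  B7 = {3, 7, 10}  B8 = {3, 4, 8}
Tree: B1–B2, B1–B3, B1–B4, B4–B5, B1–B6, B2–B7, B5–B8

The largest bag has 3 vertices, giving width 2; this decomposition certifies tw(G) ≤ 2. Conversely, {1, 2, 3} is a clique of size 3, and the vertices of any clique must share a bag in every tree decomposition; so some bag has ≥ 3 vertices and tw(G) ≥ 2. Hence tw(G) = 2 exactly.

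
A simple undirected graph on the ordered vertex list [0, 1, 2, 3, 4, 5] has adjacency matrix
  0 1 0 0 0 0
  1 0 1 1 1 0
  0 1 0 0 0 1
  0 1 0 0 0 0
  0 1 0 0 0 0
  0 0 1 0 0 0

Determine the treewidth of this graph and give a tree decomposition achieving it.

Treewidth 1.
Bags: B1 = {1, 4}  B2 = {1, 3}  B3 = {1, 2}  B4 = {2, 5}  B5 = {0, 1}
Tree: B1–B2, B1–B3, B3–B4, B1–B5

Every bag has size at most 2, so the width is 2 − 1 = 1 and tw(G) ≤ 1. Any graph with an edge has treewidth ≥ 1, and G has the edge 1–4. The upper and lower bounds meet at 1, so that is the treewidth.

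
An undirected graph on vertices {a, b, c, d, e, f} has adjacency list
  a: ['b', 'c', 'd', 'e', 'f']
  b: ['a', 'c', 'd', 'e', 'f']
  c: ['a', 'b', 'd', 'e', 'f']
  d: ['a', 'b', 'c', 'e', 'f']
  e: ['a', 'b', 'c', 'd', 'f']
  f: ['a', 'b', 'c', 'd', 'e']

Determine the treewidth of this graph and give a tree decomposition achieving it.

A single bag containing all 6 vertices is trivially a valid decomposition of width 5. For the lower bound, the 6 vertices {a, b, c, d, e, f} are pairwise adjacent, and any tree decomposition puts a clique entirely inside one bag — forcing width ≥ 5. Hence tw(G) = 5 exactly.

Treewidth 5.
Bags: B1 = {a, b, c, d, e, f}
Tree: (single bag)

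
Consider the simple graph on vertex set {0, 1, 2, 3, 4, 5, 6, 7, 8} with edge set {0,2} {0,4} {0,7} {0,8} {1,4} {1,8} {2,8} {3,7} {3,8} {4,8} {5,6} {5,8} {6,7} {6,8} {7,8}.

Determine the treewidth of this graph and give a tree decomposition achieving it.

The largest bag has 3 vertices, giving width 2; this decomposition certifies tw(G) ≤ 2. On the other hand G contains the 3-clique {0, 2, 8}. A clique must lie in a single bag of any decomposition, so no decomposition can have width below 2. Hence tw(G) = 2 exactly.

Treewidth 2.
Bags: B1 = {3, 7, 8}  B2 = {0, 7, 8}  B3 = {6, 7, 8}  B4 = {0, 4, 8}  B5 = {1, 4, 8}  B6 = {5, 6, 8}  B7 = {0, 2, 8}
Tree: B1–B2, B1–B3, B2–B4, B4–B5, B3–B6, B2–B7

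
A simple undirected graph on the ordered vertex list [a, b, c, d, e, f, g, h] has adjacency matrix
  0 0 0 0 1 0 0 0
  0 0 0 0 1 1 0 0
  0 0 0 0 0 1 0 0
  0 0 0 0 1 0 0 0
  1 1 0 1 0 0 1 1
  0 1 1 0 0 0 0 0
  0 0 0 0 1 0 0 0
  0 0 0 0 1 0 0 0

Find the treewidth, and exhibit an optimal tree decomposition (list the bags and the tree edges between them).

Every bag has size at most 2, so the width is 2 − 1 = 1 and tw(G) ≤ 1. Any graph with an edge has treewidth ≥ 1, and G has the edge e–h. Hence tw(G) = 1 exactly.

Treewidth 1.
Bags: B1 = {e, h}  B2 = {b, e}  B3 = {d, e}  B4 = {e, g}  B5 = {b, f}  B6 = {a, e}  B7 = {c, f}
Tree: B1–B2, B2–B3, B1–B4, B2–B5, B3–B6, B5–B7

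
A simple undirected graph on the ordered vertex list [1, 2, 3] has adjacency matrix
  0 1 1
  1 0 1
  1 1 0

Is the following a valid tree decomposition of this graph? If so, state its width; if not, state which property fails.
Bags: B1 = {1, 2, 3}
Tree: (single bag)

Yes; width 2.

Every vertex of G appears in some bag (union = {1, 2, 3}); every edge is covered by a bag; and for each vertex v the set of bags containing v is connected in the bag tree. The decomposition is therefore valid. The largest bag has 3 vertices, so the width is 2.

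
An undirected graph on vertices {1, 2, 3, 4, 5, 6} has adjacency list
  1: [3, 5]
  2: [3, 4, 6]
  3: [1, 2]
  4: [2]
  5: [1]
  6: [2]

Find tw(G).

1

A width-1 tree decomposition is:
Bags: B1 = {2, 3}  B2 = {2, 4}  B3 = {2, 6}  B4 = {1, 3}  B5 = {1, 5}
Tree: B1–B2, B2–B3, B1–B4, B4–B5
Every bag has size at most 2, so the width is 2 − 1 = 1 and tw(G) ≤ 1. G has an edge, so its treewidth is at least 1. Combining the bounds, tw(G) = 1.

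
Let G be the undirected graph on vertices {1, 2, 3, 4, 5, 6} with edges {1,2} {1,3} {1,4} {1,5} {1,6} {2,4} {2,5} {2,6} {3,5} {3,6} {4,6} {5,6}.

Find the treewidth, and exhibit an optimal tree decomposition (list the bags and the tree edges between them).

Treewidth 3.
One such decomposition:
Bags: B1 = {1, 3, 5, 6}  B2 = {1, 2, 5, 6}  B3 = {1, 2, 4, 6}
Tree: B1–B2, B2–B3

Each bag holds 4 vertices, so the decomposition has width 3, which upper-bounds the treewidth. On the other hand G contains the 4-clique {1, 2, 4, 6}. A clique must lie in a single bag of any decomposition, so no decomposition can have width below 3. The upper and lower bounds meet at 3, so that is the treewidth.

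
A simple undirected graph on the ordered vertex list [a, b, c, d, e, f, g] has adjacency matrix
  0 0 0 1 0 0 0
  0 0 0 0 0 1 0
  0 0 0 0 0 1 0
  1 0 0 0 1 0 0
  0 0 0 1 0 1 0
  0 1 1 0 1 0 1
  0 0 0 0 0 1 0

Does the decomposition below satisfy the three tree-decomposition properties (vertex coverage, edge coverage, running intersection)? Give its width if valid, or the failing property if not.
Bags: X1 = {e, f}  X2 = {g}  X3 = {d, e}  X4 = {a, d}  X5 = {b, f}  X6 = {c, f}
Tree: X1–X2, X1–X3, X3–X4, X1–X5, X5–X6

A tree decomposition must satisfy three properties: every vertex lies in some bag; for every edge, both endpoints lie together in some bag; and for every vertex, the bags containing it form a connected subtree. Here edge (f,g) lies in no bag, so the decomposition is invalid.

No — edge (f,g) lies in no bag.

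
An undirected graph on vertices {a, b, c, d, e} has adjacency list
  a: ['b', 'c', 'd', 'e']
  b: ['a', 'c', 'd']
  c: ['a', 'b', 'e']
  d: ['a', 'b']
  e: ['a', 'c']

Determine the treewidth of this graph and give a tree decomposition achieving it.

Each bag holds 3 vertices, so the decomposition has width 2, which upper-bounds the treewidth. For the lower bound, the 3 vertices {a, b, d} are pairwise adjacent, and any tree decomposition puts a clique entirely inside one bag — forcing width ≥ 2. The upper and lower bounds meet at 2, so that is the treewidth.

Treewidth 2.
Bags: B1 = {a, b, d}  B2 = {a, b, c}  B3 = {a, c, e}
Tree: B1–B2, B2–B3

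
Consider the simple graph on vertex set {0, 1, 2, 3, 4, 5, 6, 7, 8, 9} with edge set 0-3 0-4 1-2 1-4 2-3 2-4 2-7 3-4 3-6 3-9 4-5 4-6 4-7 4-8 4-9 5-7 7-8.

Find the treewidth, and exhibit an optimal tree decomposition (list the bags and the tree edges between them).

Each bag holds 3 vertices, so the decomposition has width 2, which upper-bounds the treewidth. For the lower bound, the 3 vertices {1, 2, 4} are pairwise adjacent, and any tree decomposition puts a clique entirely inside one bag — forcing width ≥ 2. Therefore the treewidth is 2.

Treewidth 2.
One such decomposition:
Bags: B1 = {2, 3, 4}  B2 = {1, 2, 4}  B3 = {2, 4, 7}  B4 = {3, 4, 9}  B5 = {4, 7, 8}  B6 = {0, 3, 4}  B7 = {4, 5, 7}  B8 = {3, 4, 6}
Tree: B1–B2, B1–B3, B1–B4, B3–B5, B1–B6, B3–B7, B1–B8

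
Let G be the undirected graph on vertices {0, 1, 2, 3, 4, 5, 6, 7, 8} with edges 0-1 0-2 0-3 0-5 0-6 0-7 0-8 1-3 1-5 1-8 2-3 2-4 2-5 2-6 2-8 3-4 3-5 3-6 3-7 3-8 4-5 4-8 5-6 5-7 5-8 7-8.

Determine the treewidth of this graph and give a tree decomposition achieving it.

The largest bag has 5 vertices, giving width 4; this decomposition certifies tw(G) ≤ 4. On the other hand G contains the 5-clique {0, 1, 3, 5, 8}. A clique must lie in a single bag of any decomposition, so no decomposition can have width below 4. Therefore the treewidth is 4.

Treewidth 4.
One such decomposition:
Bags: B1 = {0, 2, 3, 5, 8}  B2 = {0, 1, 3, 5, 8}  B3 = {2, 3, 4, 5, 8}  B4 = {0, 2, 3, 5, 6}  B5 = {0, 3, 5, 7, 8}
Tree: B1–B2, B1–B3, B1–B4, B2–B5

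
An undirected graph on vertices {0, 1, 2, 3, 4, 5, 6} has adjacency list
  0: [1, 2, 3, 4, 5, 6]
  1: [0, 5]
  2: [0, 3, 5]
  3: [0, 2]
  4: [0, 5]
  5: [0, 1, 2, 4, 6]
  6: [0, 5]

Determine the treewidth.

A width-2 tree decomposition is:
Bags: B1 = {0, 2, 3}  B2 = {0, 2, 5}  B3 = {0, 1, 5}  B4 = {0, 4, 5}  B5 = {0, 5, 6}
Tree: B1–B2, B2–B3, B2–B4, B3–B5
The largest bag has 3 vertices, giving width 2; this decomposition certifies tw(G) ≤ 2. For the lower bound, the 3 vertices {0, 2, 3} are pairwise adjacent, and any tree decomposition puts a clique entirely inside one bag — forcing width ≥ 2. Combining the bounds, tw(G) = 2.

2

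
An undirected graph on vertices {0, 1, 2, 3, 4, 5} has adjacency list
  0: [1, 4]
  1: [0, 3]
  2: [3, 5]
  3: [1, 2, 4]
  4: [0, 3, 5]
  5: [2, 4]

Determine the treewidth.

2

A width-2 tree decomposition is:
Bags: B1 = {2, 4, 5}  B2 = {2, 3, 4}  B3 = {0, 3, 4}  B4 = {0, 1, 3}
Tree: B1–B2, B2–B3, B3–B4
Each bag holds 3 vertices, so the decomposition has width 2, which upper-bounds the treewidth. Since 5–2–3–4–5 is a cycle in G, G is not acyclic. Forests are exactly the graphs of treewidth ≤ 1, so tw(G) ≥ 2. The upper and lower bounds meet at 2, so that is the treewidth.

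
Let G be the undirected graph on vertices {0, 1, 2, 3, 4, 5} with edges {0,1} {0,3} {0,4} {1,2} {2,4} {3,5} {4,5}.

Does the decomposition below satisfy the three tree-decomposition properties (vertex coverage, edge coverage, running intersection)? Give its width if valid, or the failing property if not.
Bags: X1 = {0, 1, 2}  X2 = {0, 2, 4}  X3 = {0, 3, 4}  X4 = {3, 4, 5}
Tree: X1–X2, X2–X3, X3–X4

Yes; width 2.

Every vertex of G appears in some bag (union = {0, 1, 2, 3, 4, 5}); every edge is covered by a bag; and for each vertex v the set of bags containing v is connected in the bag tree. The decomposition is therefore valid. The largest bag has 3 vertices, so the width is 2.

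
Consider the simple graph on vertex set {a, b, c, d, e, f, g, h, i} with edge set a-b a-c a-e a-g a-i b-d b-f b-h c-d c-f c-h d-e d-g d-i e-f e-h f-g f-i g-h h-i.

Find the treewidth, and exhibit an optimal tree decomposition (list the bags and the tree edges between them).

Treewidth 4.
One such decomposition:
Bags: B1 = {a, c, d, f, h}  B2 = {a, d, f, g, h}  B3 = {a, d, e, f, h}  B4 = {a, d, f, h, i}  B5 = {a, b, d, f, h}
Tree: B1–B2, B2–B3, B3–B4, B4–B5

The largest bag has 5 vertices, giving width 4; this decomposition certifies tw(G) ≤ 4. For the lower bound: the 5 vertex sets {c,d}, {a,g}, {e,h}, {f}, {i} are disjoint, each induces a connected subgraph, and every pair is joined by at least one edge of G. Contracting each set to a single vertex therefore yields K_{5} as a minor, and since treewidth is minor-monotone, tw(G) ≥ tw(K_{5}) = 4. Combining the bounds, tw(G) = 4.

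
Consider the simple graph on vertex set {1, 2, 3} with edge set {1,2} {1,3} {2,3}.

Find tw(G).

2

A width-2 tree decomposition is:
Bags: B1 = {1, 2, 3}
Tree: (single bag)
With just one bag of size 3, the width is 3 − 1 = 2, so tw(G) ≤ 2. For the lower bound, the 3 vertices {1, 2, 3} are pairwise adjacent, and any tree decomposition puts a clique entirely inside one bag — forcing width ≥ 2. Hence tw(G) = 2 exactly.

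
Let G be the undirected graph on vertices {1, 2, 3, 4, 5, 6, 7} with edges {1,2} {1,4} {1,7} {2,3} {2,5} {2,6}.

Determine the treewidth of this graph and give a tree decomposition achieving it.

Treewidth 1.
Bags: B1 = {1, 7}  B2 = {1, 4}  B3 = {1, 2}  B4 = {2, 6}  B5 = {2, 3}  B6 = {2, 5}
Tree: B1–B2, B1–B3, B3–B4, B3–B5, B5–B6

The largest bag has 2 vertices, giving width 1; this decomposition certifies tw(G) ≤ 1. G has an edge, so its treewidth is at least 1. The upper and lower bounds meet at 1, so that is the treewidth.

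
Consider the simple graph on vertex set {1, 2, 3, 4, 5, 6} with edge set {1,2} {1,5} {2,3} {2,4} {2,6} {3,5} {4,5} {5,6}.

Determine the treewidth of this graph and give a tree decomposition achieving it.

Treewidth 2.
One such decomposition:
Bags: B1 = {2, 3, 5}  B2 = {1, 2, 5}  B3 = {2, 4, 5}  B4 = {2, 5, 6}
Tree: B1–B2, B2–B3, B3–B4

The largest bag has 3 vertices, giving width 2; this decomposition certifies tw(G) ≤ 2. Since 3–5–1–2–3 is a cycle in G, G is not acyclic. Forests are exactly the graphs of treewidth ≤ 1, so tw(G) ≥ 2. Hence tw(G) = 2 exactly.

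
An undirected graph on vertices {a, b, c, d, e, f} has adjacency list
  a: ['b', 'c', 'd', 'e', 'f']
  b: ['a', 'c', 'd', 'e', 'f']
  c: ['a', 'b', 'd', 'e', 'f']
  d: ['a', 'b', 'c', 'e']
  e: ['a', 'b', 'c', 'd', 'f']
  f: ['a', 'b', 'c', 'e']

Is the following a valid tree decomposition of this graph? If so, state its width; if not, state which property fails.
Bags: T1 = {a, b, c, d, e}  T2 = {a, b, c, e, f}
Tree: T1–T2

Yes; width 4.

Every vertex of G appears in some bag (union = {a, b, c, d, e, f}); every edge is covered by a bag; and for each vertex v the set of bags containing v is connected in the bag tree. The decomposition is therefore valid. The largest bag has 5 vertices, so the width is 4.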